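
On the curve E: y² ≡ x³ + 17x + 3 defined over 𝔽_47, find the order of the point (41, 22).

5

2P: tangent at (41, 22): λ = (3·41² + 17)/(2·22) ≡ 31/44. 44⁻¹ ≡ 31 (mod 47), so λ ≡ 31·31 ≡ 21.
  x = λ² - 41 - 41 = 441 - 82 ≡ 30; y = λ·(41 - 30) - 22 ≡ 21. → (30, 21)
3P: (30, 21) + (41, 22). λ = (22 - 21)/(41 - 30) ≡ 1/11 mod 47. 11⁻¹ ≡ 30 (mod 47) since 11·30 = 330 ≡ 1, so λ ≡ 30.
  x = λ² - 30 - 41 = 900 - 71 ≡ 30; y = λ·(30 - 30) - 21 ≡ 26. → (30, 26)
4P: (30, 26) + (41, 22). λ = (22 - 26)/(41 - 30) ≡ 43/11 mod 47. 11⁻¹ ≡ 30 (mod 47), so λ ≡ 21.
  x = λ² - 30 - 41 = 441 - 71 ≡ 41; y = λ·(30 - 41) - 26 ≡ 25. → (41, 25)
5P: (41, 25) + (41, 22): same x and y₁ ≡ -y₂, so the sum is the point at infinity.
5P = the point at infinity, so the order is 5.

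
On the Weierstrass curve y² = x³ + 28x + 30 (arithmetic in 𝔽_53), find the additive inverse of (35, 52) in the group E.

(35, 1)

-(35, 52) = (35, -52 mod 53) = (35, 1).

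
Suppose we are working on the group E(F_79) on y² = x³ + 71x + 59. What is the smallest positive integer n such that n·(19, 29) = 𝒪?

6

2P: tangent at (19, 29): λ = (3·19² + 71)/(2·29) ≡ 48/58. 58⁻¹ ≡ 15 (mod 79), so λ ≡ 48·15 ≡ 9.
  x = λ² - 19 - 19 = 81 - 38 ≡ 43; y = λ·(19 - 43) - 29 ≡ 71. → (43, 71)
3P: (43, 71) + (19, 29). λ = (29 - 71)/(19 - 43) ≡ 37/55 mod 79. 55⁻¹ ≡ 23 (mod 79) since 55·23 = 1265 ≡ 1, so λ ≡ 61.
  x = λ² - 43 - 19 = 3721 - 62 ≡ 25; y = λ·(43 - 25) - 71 ≡ 0. → (25, 0)
4P: (25, 0) + (19, 29). λ = (29 - 0)/(19 - 25) ≡ 29/73 mod 79. 73⁻¹ ≡ 13 (mod 79), so λ ≡ 61.
  x = λ² - 25 - 19 = 3721 - 44 ≡ 43; y = λ·(25 - 43) - 0 ≡ 8. → (43, 8)
5P: (43, 8) + (19, 29). λ = (29 - 8)/(19 - 43) ≡ 21/55 mod 79. 55⁻¹ ≡ 23 (mod 79), so λ ≡ 9.
  x = λ² - 43 - 19 = 81 - 62 ≡ 19; y = λ·(43 - 19) - 8 ≡ 50. → (19, 50)
6P: (19, 50) + (19, 29): same x and y₁ ≡ -y₂, so the sum is 𝒪.
6P = 𝒪, so the order is 6.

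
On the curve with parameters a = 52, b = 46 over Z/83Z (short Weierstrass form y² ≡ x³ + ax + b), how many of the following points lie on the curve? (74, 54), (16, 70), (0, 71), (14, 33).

1

(74, 54): 54² ≡ 11, rhs ≡ 11 → on.
(16, 70): 70² ≡ 3, rhs ≡ 77 → off.
(0, 71): 71² ≡ 61, rhs ≡ 46 → off.
(14, 33): 33² ≡ 10, rhs ≡ 32 → off.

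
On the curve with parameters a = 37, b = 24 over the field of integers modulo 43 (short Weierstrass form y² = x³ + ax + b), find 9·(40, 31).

(8, 31)

Write P = (40, 31).
Repeated addition: build up to 9P.
2P: tangent at (40, 31): λ = (3·40² + 37)/(2·31) ≡ 21/19. 19⁻¹ ≡ 34 (mod 43), so λ ≡ 21·34 ≡ 26.
  x = λ² - 40 - 40 = 676 - 80 ≡ 37; y = λ·(40 - 37) - 31 ≡ 4. → (37, 4)
3P: (37, 4) + (40, 31). λ = (31 - 4)/(40 - 37) ≡ 27/3 mod 43. 3⁻¹ ≡ 29 (mod 43) since 3·29 = 87 ≡ 1, so λ ≡ 9.
  x = λ² - 37 - 40 = 81 - 77 ≡ 4; y = λ·(37 - 4) - 4 ≡ 35. → (4, 35)
4P: (4, 35) + (40, 31). λ = (31 - 35)/(40 - 4) ≡ 39/36 mod 43. 36⁻¹ ≡ 6 (mod 43), so λ ≡ 19.
  x = λ² - 4 - 40 = 361 - 44 ≡ 16; y = λ·(4 - 16) - 35 ≡ 38. → (16, 38)
5P: (16, 38) + (40, 31). λ = (31 - 38)/(40 - 16) ≡ 36/24 mod 43. 24⁻¹ ≡ 9 (mod 43), so λ ≡ 23.
  x = λ² - 16 - 40 = 529 - 56 ≡ 0; y = λ·(16 - 0) - 38 ≡ 29. → (0, 29)
6P: (0, 29) + (40, 31). λ = (31 - 29)/(40 - 0) ≡ 2/40 mod 43. 40⁻¹ ≡ 14 (mod 43), so λ ≡ 28.
  x = λ² - 0 - 40 = 784 - 40 ≡ 13; y = λ·(0 - 13) - 29 ≡ 37. → (13, 37)
7P: (13, 37) + (40, 31). λ = (31 - 37)/(40 - 13) ≡ 37/27 mod 43. 27⁻¹ ≡ 8 (mod 43), so λ ≡ 38.
  x = λ² - 13 - 40 = 1444 - 53 ≡ 15; y = λ·(13 - 15) - 37 ≡ 16. → (15, 16)
8P: (15, 16) + (40, 31). λ = (31 - 16)/(40 - 15) ≡ 15/25 mod 43. 25⁻¹ ≡ 31 (mod 43), so λ ≡ 35.
  x = λ² - 15 - 40 = 1225 - 55 ≡ 9; y = λ·(15 - 9) - 16 ≡ 22. → (9, 22)
9P: (9, 22) + (40, 31). λ = (31 - 22)/(40 - 9) ≡ 9/31 mod 43. 31⁻¹ ≡ 25 (mod 43), so λ ≡ 10.
  x = λ² - 9 - 40 = 100 - 49 ≡ 8; y = λ·(9 - 8) - 22 ≡ 31. → (8, 31)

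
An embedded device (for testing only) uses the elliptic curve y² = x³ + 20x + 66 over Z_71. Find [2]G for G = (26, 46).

(46, 49)

tangent at (26, 46): λ = (3·26² + 20)/(2·46) ≡ 60/21. 21⁻¹ ≡ 44 (mod 71) since 21·44 = 924 ≡ 1, so λ ≡ 60·44 ≡ 13.
  x = λ² - 26 - 26 = 169 - 52 ≡ 46; y = λ·(26 - 46) - 46 ≡ 49. → (46, 49)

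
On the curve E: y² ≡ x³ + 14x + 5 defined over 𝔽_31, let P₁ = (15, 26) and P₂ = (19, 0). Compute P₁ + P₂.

(15, 26) + (19, 0). λ = (0 - 26)/(19 - 15) ≡ 5/4 mod 31. 4⁻¹ ≡ 8 (mod 31), so λ ≡ 9.
  x = λ² - 15 - 19 = 81 - 34 ≡ 16; y = λ·(15 - 16) - 26 ≡ 27. → (16, 27)

(16, 27)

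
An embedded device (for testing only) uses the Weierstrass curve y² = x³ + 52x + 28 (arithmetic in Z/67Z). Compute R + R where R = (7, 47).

(19, 6)

tangent at (7, 47): λ = (3·7² + 52)/(2·47) ≡ 65/27. 27⁻¹ ≡ 5 (mod 67), so λ ≡ 65·5 ≡ 57.
  x = λ² - 7 - 7 = 3249 - 14 ≡ 19; y = λ·(7 - 19) - 47 ≡ 6. → (19, 6)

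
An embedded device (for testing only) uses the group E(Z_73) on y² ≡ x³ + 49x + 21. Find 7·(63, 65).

(71, 34)

Write G = (63, 65).
Double-and-add on 7 = (111)₂. Start with G = (63, 65) for the leading 1-bit.
double: tangent at (63, 65): λ = (3·63² + 49)/(2·65) ≡ 57/57. 57⁻¹ ≡ 41 (mod 73) since 57·41 = 2337 ≡ 1, so λ ≡ 57·41 ≡ 1.
  x = λ² - 63 - 63 = 1 - 126 ≡ 21; y = λ·(63 - 21) - 65 ≡ 50. → (21, 50)
add G: (21, 50) + (63, 65). λ = (65 - 50)/(63 - 21) ≡ 15/42 mod 73. 42⁻¹ ≡ 40 (mod 73), so λ ≡ 16.
  x = λ² - 21 - 63 = 256 - 84 ≡ 26; y = λ·(21 - 26) - 50 ≡ 16. → (26, 16)
double: tangent at (26, 16): λ = (3·26² + 49)/(2·16) ≡ 33/32. 32⁻¹ ≡ 16 (mod 73), so λ ≡ 33·16 ≡ 17.
  x = λ² - 26 - 26 = 289 - 52 ≡ 18; y = λ·(26 - 18) - 16 ≡ 47. → (18, 47)
add G: (18, 47) + (63, 65). λ = (65 - 47)/(63 - 18) ≡ 18/45 mod 73. 45⁻¹ ≡ 13 (mod 73), so λ ≡ 15.
  x = λ² - 18 - 63 = 225 - 81 ≡ 71; y = λ·(18 - 71) - 47 ≡ 34. → (71, 34)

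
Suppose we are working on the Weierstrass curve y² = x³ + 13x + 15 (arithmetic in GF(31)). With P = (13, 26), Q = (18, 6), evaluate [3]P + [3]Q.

(21, 30)

First 3P:
Repeated addition: build up to 3P.
2P: tangent at (13, 26): λ = (3·13² + 13)/(2·26) ≡ 24/21. 21⁻¹ ≡ 3 (mod 31), so λ ≡ 24·3 ≡ 10.
  x = λ² - 13 - 13 = 100 - 26 ≡ 12; y = λ·(13 - 12) - 26 ≡ 15. → (12, 15)
3P: (12, 15) + (13, 26). λ = (26 - 15)/(13 - 12) ≡ 11/1 mod 31. 1⁻¹ ≡ 1 (mod 31), so λ ≡ 11.
  x = λ² - 12 - 13 = 121 - 25 ≡ 3; y = λ·(12 - 3) - 15 ≡ 22. → (3, 22)
3P = (3, 22).
Next 3Q:
Repeated addition: build up to 3Q.
2Q: tangent at (18, 6): λ = (3·18² + 13)/(2·6) ≡ 24/12. 12⁻¹ ≡ 13 (mod 31) since 12·13 = 156 ≡ 1, so λ ≡ 24·13 ≡ 2.
  x = λ² - 18 - 18 = 4 - 36 ≡ 30; y = λ·(18 - 30) - 6 ≡ 1. → (30, 1)
3Q: (30, 1) + (18, 6). λ = (6 - 1)/(18 - 30) ≡ 5/19 mod 31. 19⁻¹ ≡ 18 (mod 31), so λ ≡ 28.
  x = λ² - 30 - 18 = 784 - 48 ≡ 23; y = λ·(30 - 23) - 1 ≡ 9. → (23, 9)
3Q = (23, 9).
Finally 3P + 3Q:
(3, 22) + (23, 9). λ = (9 - 22)/(23 - 3) ≡ 18/20 mod 31. 20⁻¹ ≡ 14 (mod 31), so λ ≡ 4.
  x = λ² - 3 - 23 = 16 - 26 ≡ 21; y = λ·(3 - 21) - 22 ≡ 30. → (21, 30)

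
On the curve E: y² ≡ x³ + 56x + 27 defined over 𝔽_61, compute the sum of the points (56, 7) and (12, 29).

(56, 7) + (12, 29). λ = (29 - 7)/(12 - 56) ≡ 22/17 mod 61. 17⁻¹ ≡ 18 (mod 61), so λ ≡ 30.
  x = λ² - 56 - 12 = 900 - 68 ≡ 39; y = λ·(56 - 39) - 7 ≡ 15. → (39, 15)

(39, 15)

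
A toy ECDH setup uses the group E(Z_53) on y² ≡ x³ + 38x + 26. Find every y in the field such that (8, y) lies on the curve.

x³ + 38x + 26 = 842 ≡ 47 (mod 53).
Square roots of 47 mod 53: 10 and 43 (since 10² = 100 ≡ 47).

10, 43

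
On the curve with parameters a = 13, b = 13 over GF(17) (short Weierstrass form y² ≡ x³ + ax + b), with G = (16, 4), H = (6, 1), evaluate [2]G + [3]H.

(6, 16)

First 2G:
Repeated addition: build up to 2G.
2G: tangent at (16, 4): λ = (3·16² + 13)/(2·4) ≡ 16/8. 8⁻¹ ≡ 15 (mod 17), so λ ≡ 16·15 ≡ 2.
  x = λ² - 16 - 16 = 4 - 32 ≡ 6; y = λ·(16 - 6) - 4 ≡ 16. → (6, 16)
2G = (6, 16).
Next 3H:
Repeated addition: build up to 3H.
2H: tangent at (6, 1): λ = (3·6² + 13)/(2·1) ≡ 2/2. 2⁻¹ ≡ 9 (mod 17), so λ ≡ 2·9 ≡ 1.
  x = λ² - 6 - 6 = 1 - 12 ≡ 6; y = λ·(6 - 6) - 1 ≡ 16. → (6, 16)
3H: (6, 16) + (6, 1): same x and y₁ ≡ -y₂, so the sum is ∞.
3H = ∞.
Finally 2G + 3H:
(6, 16) + ∞ = (6, 16) (identity).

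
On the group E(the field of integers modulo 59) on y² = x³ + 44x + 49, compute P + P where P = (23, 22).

(48, 2)

tangent at (23, 22): λ = (3·23² + 44)/(2·22) ≡ 38/44. 44⁻¹ ≡ 55 (mod 59), so λ ≡ 38·55 ≡ 25.
  x = λ² - 23 - 23 = 625 - 46 ≡ 48; y = λ·(23 - 48) - 22 ≡ 2. → (48, 2)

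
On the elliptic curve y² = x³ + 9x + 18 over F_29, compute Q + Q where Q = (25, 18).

(24, 15)

tangent at (25, 18): λ = (3·25² + 9)/(2·18) ≡ 28/7. 7⁻¹ ≡ 25 (mod 29) since 7·25 = 175 ≡ 1, so λ ≡ 28·25 ≡ 4.
  x = λ² - 25 - 25 = 16 - 50 ≡ 24; y = λ·(25 - 24) - 18 ≡ 15. → (24, 15)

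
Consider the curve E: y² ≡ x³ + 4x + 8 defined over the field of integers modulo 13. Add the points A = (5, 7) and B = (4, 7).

(5, 7) + (4, 7). λ = (7 - 7)/(4 - 5) ≡ 0/12 mod 13. 12⁻¹ ≡ 12 (mod 13) since 12·12 = 144 ≡ 1, so λ ≡ 0.
  x = λ² - 5 - 4 = 0 - 9 ≡ 4; y = λ·(5 - 4) - 7 ≡ 6. → (4, 6)

(4, 6)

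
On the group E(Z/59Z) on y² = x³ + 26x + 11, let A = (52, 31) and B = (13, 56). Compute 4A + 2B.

First 4A:
Repeated addition: build up to 4A.
2A: tangent at (52, 31): λ = (3·52² + 26)/(2·31) ≡ 55/3. 3⁻¹ ≡ 20 (mod 59) since 3·20 = 60 ≡ 1, so λ ≡ 55·20 ≡ 38.
  x = λ² - 52 - 52 = 1444 - 104 ≡ 42; y = λ·(52 - 42) - 31 ≡ 54. → (42, 54)
3A: (42, 54) + (52, 31). λ = (31 - 54)/(52 - 42) ≡ 36/10 mod 59. 10⁻¹ ≡ 6 (mod 59) since 10·6 = 60 ≡ 1, so λ ≡ 39.
  x = λ² - 42 - 52 = 1521 - 94 ≡ 11; y = λ·(42 - 11) - 54 ≡ 34. → (11, 34)
4A: (11, 34) + (52, 31). λ = (31 - 34)/(52 - 11) ≡ 56/41 mod 59. 41⁻¹ ≡ 36 (mod 59) since 41·36 = 1476 ≡ 1, so λ ≡ 10.
  x = λ² - 11 - 52 = 100 - 63 ≡ 37; y = λ·(11 - 37) - 34 ≡ 1. → (37, 1)
4A = (37, 1).
Next 2B:
Repeated addition: build up to 2B.
2B: tangent at (13, 56): λ = (3·13² + 26)/(2·56) ≡ 2/53. 53⁻¹ ≡ 49 (mod 59), so λ ≡ 2·49 ≡ 39.
  x = λ² - 13 - 13 = 1521 - 26 ≡ 20; y = λ·(13 - 20) - 56 ≡ 25. → (20, 25)
2B = (20, 25).
Finally 4A + 2B:
(37, 1) + (20, 25). λ = (25 - 1)/(20 - 37) ≡ 24/42 mod 59. 42⁻¹ ≡ 52 (mod 59), so λ ≡ 9.
  x = λ² - 37 - 20 = 81 - 57 ≡ 24; y = λ·(37 - 24) - 1 ≡ 57. → (24, 57)

(24, 57)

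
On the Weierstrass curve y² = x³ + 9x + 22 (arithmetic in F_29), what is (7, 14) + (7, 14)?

(20, 13)

tangent at (7, 14): λ = (3·7² + 9)/(2·14) ≡ 11/28. 28⁻¹ ≡ 28 (mod 29), so λ ≡ 11·28 ≡ 18.
  x = λ² - 7 - 7 = 324 - 14 ≡ 20; y = λ·(7 - 20) - 14 ≡ 13. → (20, 13)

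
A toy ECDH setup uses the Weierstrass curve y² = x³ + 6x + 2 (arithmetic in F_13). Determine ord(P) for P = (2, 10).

2P: tangent at (2, 10): λ = (3·2² + 6)/(2·10) ≡ 5/7. 7⁻¹ ≡ 2 (mod 13) since 7·2 = 14 ≡ 1, so λ ≡ 5·2 ≡ 10.
  x = λ² - 2 - 2 = 100 - 4 ≡ 5; y = λ·(2 - 5) - 10 ≡ 12. → (5, 12)
3P: (5, 12) + (2, 10). λ = (10 - 12)/(2 - 5) ≡ 11/10 mod 13. 10⁻¹ ≡ 4 (mod 13) since 10·4 = 40 ≡ 1, so λ ≡ 5.
  x = λ² - 5 - 2 = 25 - 7 ≡ 5; y = λ·(5 - 5) - 12 ≡ 1. → (5, 1)
4P: (5, 1) + (2, 10). λ = (10 - 1)/(2 - 5) ≡ 9/10 mod 13. 10⁻¹ ≡ 4 (mod 13) since 10·4 = 40 ≡ 1, so λ ≡ 10.
  x = λ² - 5 - 2 = 100 - 7 ≡ 2; y = λ·(5 - 2) - 1 ≡ 3. → (2, 3)
5P: (2, 3) + (2, 10): same x and y₁ ≡ -y₂, so the sum is the point at infinity.
5P = the point at infinity, so the order is 5.

5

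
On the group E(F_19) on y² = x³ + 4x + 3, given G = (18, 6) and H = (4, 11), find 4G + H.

First 4G:
Repeated addition: build up to 4G.
2G: tangent at (18, 6): λ = (3·18² + 4)/(2·6) ≡ 7/12. 12⁻¹ ≡ 8 (mod 19), so λ ≡ 7·8 ≡ 18.
  x = λ² - 18 - 18 = 324 - 36 ≡ 3; y = λ·(18 - 3) - 6 ≡ 17. → (3, 17)
3G: (3, 17) + (18, 6). λ = (6 - 17)/(18 - 3) ≡ 8/15 mod 19. 15⁻¹ ≡ 14 (mod 19), so λ ≡ 17.
  x = λ² - 3 - 18 = 289 - 21 ≡ 2; y = λ·(3 - 2) - 17 ≡ 0. → (2, 0)
4G: (2, 0) + (18, 6). λ = (6 - 0)/(18 - 2) ≡ 6/16 mod 19. 16⁻¹ ≡ 6 (mod 19) since 16·6 = 96 ≡ 1, so λ ≡ 17.
  x = λ² - 2 - 18 = 289 - 20 ≡ 3; y = λ·(2 - 3) - 0 ≡ 2. → (3, 2)
4G = (3, 2).
Finally 4G + H:
(3, 2) + (4, 11). λ = (11 - 2)/(4 - 3) ≡ 9/1 mod 19. 1⁻¹ ≡ 1 (mod 19), so λ ≡ 9.
  x = λ² - 3 - 4 = 81 - 7 ≡ 17; y = λ·(3 - 17) - 2 ≡ 5. → (17, 5)

(17, 5)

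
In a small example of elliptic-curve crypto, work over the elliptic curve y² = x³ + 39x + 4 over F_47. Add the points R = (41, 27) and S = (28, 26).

(20, 18)

(41, 27) + (28, 26). λ = (26 - 27)/(28 - 41) ≡ 46/34 mod 47. 34⁻¹ ≡ 18 (mod 47), so λ ≡ 29.
  x = λ² - 41 - 28 = 841 - 69 ≡ 20; y = λ·(41 - 20) - 27 ≡ 18. → (20, 18)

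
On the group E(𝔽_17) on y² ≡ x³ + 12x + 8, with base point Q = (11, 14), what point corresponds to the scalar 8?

Double-and-add on 8 = (1000)₂. Start with Q = (11, 14) for the leading 1-bit.
double: tangent at (11, 14): λ = (3·11² + 12)/(2·14) ≡ 1/11. 11⁻¹ ≡ 14 (mod 17), so λ ≡ 1·14 ≡ 14.
  x = λ² - 11 - 11 = 196 - 22 ≡ 4; y = λ·(11 - 4) - 14 ≡ 16. → (4, 16)
double: tangent at (4, 16): λ = (3·4² + 12)/(2·16) ≡ 9/15. 15⁻¹ ≡ 8 (mod 17), so λ ≡ 9·8 ≡ 4.
  x = λ² - 4 - 4 = 16 - 8 ≡ 8; y = λ·(4 - 8) - 16 ≡ 2. → (8, 2)
double: tangent at (8, 2): λ = (3·8² + 12)/(2·2) ≡ 0/4. 4⁻¹ ≡ 13 (mod 17) since 4·13 = 52 ≡ 1, so λ ≡ 0·13 ≡ 0.
  x = λ² - 8 - 8 = 0 - 16 ≡ 1; y = λ·(8 - 1) - 2 ≡ 15. → (1, 15)

(1, 15)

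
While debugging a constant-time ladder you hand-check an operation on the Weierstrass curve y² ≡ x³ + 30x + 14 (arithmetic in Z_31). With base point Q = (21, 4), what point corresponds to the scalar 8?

(12, 5)

Repeated addition: build up to 8Q.
2Q: tangent at (21, 4): λ = (3·21² + 30)/(2·4) ≡ 20/8. 8⁻¹ ≡ 4 (mod 31), so λ ≡ 20·4 ≡ 18.
  x = λ² - 21 - 21 = 324 - 42 ≡ 3; y = λ·(21 - 3) - 4 ≡ 10. → (3, 10)
3Q: (3, 10) + (21, 4). λ = (4 - 10)/(21 - 3) ≡ 25/18 mod 31. 18⁻¹ ≡ 19 (mod 31) since 18·19 = 342 ≡ 1, so λ ≡ 10.
  x = λ² - 3 - 21 = 100 - 24 ≡ 14; y = λ·(3 - 14) - 10 ≡ 4. → (14, 4)
4Q: (14, 4) + (21, 4). λ = (4 - 4)/(21 - 14) ≡ 0/7 mod 31. 7⁻¹ ≡ 9 (mod 31) since 7·9 = 63 ≡ 1, so λ ≡ 0.
  x = λ² - 14 - 21 = 0 - 35 ≡ 27; y = λ·(14 - 27) - 4 ≡ 27. → (27, 27)
5Q: (27, 27) + (21, 4). λ = (4 - 27)/(21 - 27) ≡ 8/25 mod 31. 25⁻¹ ≡ 5 (mod 31), so λ ≡ 9.
  x = λ² - 27 - 21 = 81 - 48 ≡ 2; y = λ·(27 - 2) - 27 ≡ 12. → (2, 12)
6Q: (2, 12) + (21, 4). λ = (4 - 12)/(21 - 2) ≡ 23/19 mod 31. 19⁻¹ ≡ 18 (mod 31) since 19·18 = 342 ≡ 1, so λ ≡ 11.
  x = λ² - 2 - 21 = 121 - 23 ≡ 5; y = λ·(2 - 5) - 12 ≡ 17. → (5, 17)
7Q: (5, 17) + (21, 4). λ = (4 - 17)/(21 - 5) ≡ 18/16 mod 31. 16⁻¹ ≡ 2 (mod 31), so λ ≡ 5.
  x = λ² - 5 - 21 = 25 - 26 ≡ 30; y = λ·(5 - 30) - 17 ≡ 13. → (30, 13)
8Q: (30, 13) + (21, 4). λ = (4 - 13)/(21 - 30) ≡ 22/22 mod 31. 22⁻¹ ≡ 24 (mod 31), so λ ≡ 1.
  x = λ² - 30 - 21 = 1 - 51 ≡ 12; y = λ·(30 - 12) - 13 ≡ 5. → (12, 5)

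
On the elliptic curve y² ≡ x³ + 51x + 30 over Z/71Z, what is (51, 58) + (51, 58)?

(29, 14)

tangent at (51, 58): λ = (3·51² + 51)/(2·58) ≡ 44/45. 45⁻¹ ≡ 30 (mod 71) since 45·30 = 1350 ≡ 1, so λ ≡ 44·30 ≡ 42.
  x = λ² - 51 - 51 = 1764 - 102 ≡ 29; y = λ·(51 - 29) - 58 ≡ 14. → (29, 14)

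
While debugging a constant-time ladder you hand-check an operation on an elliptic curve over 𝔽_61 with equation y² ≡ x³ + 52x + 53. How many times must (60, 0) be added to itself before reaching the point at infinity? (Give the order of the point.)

2

2P: (60, 0) + (60, 0): same x and y₁ ≡ -y₂, so the sum is the point at infinity.
2P = the point at infinity, so the order is 2.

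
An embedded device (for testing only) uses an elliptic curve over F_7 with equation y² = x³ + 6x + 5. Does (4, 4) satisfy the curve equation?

yes

y² = 4² ≡ 2; x³ + 6x + 5 = 93 ≡ 2 (mod 7). 2 = 2.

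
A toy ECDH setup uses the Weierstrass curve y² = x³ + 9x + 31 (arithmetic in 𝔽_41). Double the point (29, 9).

tangent at (29, 9): λ = (3·29² + 9)/(2·9) ≡ 31/18. 18⁻¹ ≡ 16 (mod 41) since 18·16 = 288 ≡ 1, so λ ≡ 31·16 ≡ 4.
  x = λ² - 29 - 29 = 16 - 58 ≡ 40; y = λ·(29 - 40) - 9 ≡ 29. → (40, 29)

(40, 29)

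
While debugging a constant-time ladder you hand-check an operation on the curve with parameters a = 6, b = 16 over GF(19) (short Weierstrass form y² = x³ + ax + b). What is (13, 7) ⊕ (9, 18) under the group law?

(1, 17)

(13, 7) + (9, 18). λ = (18 - 7)/(9 - 13) ≡ 11/15 mod 19. 15⁻¹ ≡ 14 (mod 19), so λ ≡ 2.
  x = λ² - 13 - 9 = 4 - 22 ≡ 1; y = λ·(13 - 1) - 7 ≡ 17. → (1, 17)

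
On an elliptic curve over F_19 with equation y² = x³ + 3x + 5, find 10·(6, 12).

(0, 9)

Write Q = (6, 12).
Repeated addition: build up to 10Q.
2Q: tangent at (6, 12): λ = (3·6² + 3)/(2·12) ≡ 16/5. 5⁻¹ ≡ 4 (mod 19), so λ ≡ 16·4 ≡ 7.
  x = λ² - 6 - 6 = 49 - 12 ≡ 18; y = λ·(6 - 18) - 12 ≡ 18. → (18, 18)
3Q: (18, 18) + (6, 12). λ = (12 - 18)/(6 - 18) ≡ 13/7 mod 19. 7⁻¹ ≡ 11 (mod 19) since 7·11 = 77 ≡ 1, so λ ≡ 10.
  x = λ² - 18 - 6 = 100 - 24 ≡ 0; y = λ·(18 - 0) - 18 ≡ 10. → (0, 10)
4Q: (0, 10) + (6, 12). λ = (12 - 10)/(6 - 0) ≡ 2/6 mod 19. 6⁻¹ ≡ 16 (mod 19), so λ ≡ 13.
  x = λ² - 0 - 6 = 169 - 6 ≡ 11; y = λ·(0 - 11) - 10 ≡ 18. → (11, 18)
5Q: (11, 18) + (6, 12). λ = (12 - 18)/(6 - 11) ≡ 13/14 mod 19. 14⁻¹ ≡ 15 (mod 19) since 14·15 = 210 ≡ 1, so λ ≡ 5.
  x = λ² - 11 - 6 = 25 - 17 ≡ 8; y = λ·(11 - 8) - 18 ≡ 16. → (8, 16)
6Q: (8, 16) + (6, 12). λ = (12 - 16)/(6 - 8) ≡ 15/17 mod 19. 17⁻¹ ≡ 9 (mod 19) since 17·9 = 153 ≡ 1, so λ ≡ 2.
  x = λ² - 8 - 6 = 4 - 14 ≡ 9; y = λ·(8 - 9) - 16 ≡ 1. → (9, 1)
7Q: (9, 1) + (6, 12). λ = (12 - 1)/(6 - 9) ≡ 11/16 mod 19. 16⁻¹ ≡ 6 (mod 19) since 16·6 = 96 ≡ 1, so λ ≡ 9.
  x = λ² - 9 - 6 = 81 - 15 ≡ 9; y = λ·(9 - 9) - 1 ≡ 18. → (9, 18)
8Q: (9, 18) + (6, 12). λ = (12 - 18)/(6 - 9) ≡ 13/16 mod 19. 16⁻¹ ≡ 6 (mod 19) since 16·6 = 96 ≡ 1, so λ ≡ 2.
  x = λ² - 9 - 6 = 4 - 15 ≡ 8; y = λ·(9 - 8) - 18 ≡ 3. → (8, 3)
9Q: (8, 3) + (6, 12). λ = (12 - 3)/(6 - 8) ≡ 9/17 mod 19. 17⁻¹ ≡ 9 (mod 19) since 17·9 = 153 ≡ 1, so λ ≡ 5.
  x = λ² - 8 - 6 = 25 - 14 ≡ 11; y = λ·(8 - 11) - 3 ≡ 1. → (11, 1)
10Q: (11, 1) + (6, 12). λ = (12 - 1)/(6 - 11) ≡ 11/14 mod 19. 14⁻¹ ≡ 15 (mod 19) since 14·15 = 210 ≡ 1, so λ ≡ 13.
  x = λ² - 11 - 6 = 169 - 17 ≡ 0; y = λ·(11 - 0) - 1 ≡ 9. → (0, 9)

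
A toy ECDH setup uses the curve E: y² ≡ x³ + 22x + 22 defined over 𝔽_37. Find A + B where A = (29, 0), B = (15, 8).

(29, 0) + (15, 8). λ = (8 - 0)/(15 - 29) ≡ 8/23 mod 37. 23⁻¹ ≡ 29 (mod 37) since 23·29 = 667 ≡ 1, so λ ≡ 10.
  x = λ² - 29 - 15 = 100 - 44 ≡ 19; y = λ·(29 - 19) - 0 ≡ 26. → (19, 26)

(19, 26)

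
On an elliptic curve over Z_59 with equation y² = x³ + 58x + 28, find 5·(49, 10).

(15, 5)

Write P = (49, 10).
Repeated addition: build up to 5P.
2P: tangent at (49, 10): λ = (3·49² + 58)/(2·10) ≡ 4/20. 20⁻¹ ≡ 3 (mod 59), so λ ≡ 4·3 ≡ 12.
  x = λ² - 49 - 49 = 144 - 98 ≡ 46; y = λ·(49 - 46) - 10 ≡ 26. → (46, 26)
3P: (46, 26) + (49, 10). λ = (10 - 26)/(49 - 46) ≡ 43/3 mod 59. 3⁻¹ ≡ 20 (mod 59), so λ ≡ 34.
  x = λ² - 46 - 49 = 1156 - 95 ≡ 58; y = λ·(46 - 58) - 26 ≡ 38. → (58, 38)
4P: (58, 38) + (49, 10). λ = (10 - 38)/(49 - 58) ≡ 31/50 mod 59. 50⁻¹ ≡ 13 (mod 59), so λ ≡ 49.
  x = λ² - 58 - 49 = 2401 - 107 ≡ 52; y = λ·(58 - 52) - 38 ≡ 20. → (52, 20)
5P: (52, 20) + (49, 10). λ = (10 - 20)/(49 - 52) ≡ 49/56 mod 59. 56⁻¹ ≡ 39 (mod 59) since 56·39 = 2184 ≡ 1, so λ ≡ 23.
  x = λ² - 52 - 49 = 529 - 101 ≡ 15; y = λ·(52 - 15) - 20 ≡ 5. → (15, 5)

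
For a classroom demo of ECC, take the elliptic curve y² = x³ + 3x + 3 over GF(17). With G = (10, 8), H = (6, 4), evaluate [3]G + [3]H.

(2, 0)

First 3G:
Repeated addition: build up to 3G.
2G: tangent at (10, 8): λ = (3·10² + 3)/(2·8) ≡ 14/16. 16⁻¹ ≡ 16 (mod 17), so λ ≡ 14·16 ≡ 3.
  x = λ² - 10 - 10 = 9 - 20 ≡ 6; y = λ·(10 - 6) - 8 ≡ 4. → (6, 4)
3G: (6, 4) + (10, 8). λ = (8 - 4)/(10 - 6) ≡ 4/4 mod 17. 4⁻¹ ≡ 13 (mod 17), so λ ≡ 1.
  x = λ² - 6 - 10 = 1 - 16 ≡ 2; y = λ·(6 - 2) - 4 ≡ 0. → (2, 0)
3G = (2, 0).
Next 3H:
Repeated addition: build up to 3H.
2H: tangent at (6, 4): λ = (3·6² + 3)/(2·4) ≡ 9/8. 8⁻¹ ≡ 15 (mod 17) since 8·15 = 120 ≡ 1, so λ ≡ 9·15 ≡ 16.
  x = λ² - 6 - 6 = 256 - 12 ≡ 6; y = λ·(6 - 6) - 4 ≡ 13. → (6, 13)
3H: (6, 13) + (6, 4): same x and y₁ ≡ -y₂, so the sum is 𝒪.
3H = 𝒪.
Finally 3G + 3H:
(2, 0) + 𝒪 = (2, 0) (identity).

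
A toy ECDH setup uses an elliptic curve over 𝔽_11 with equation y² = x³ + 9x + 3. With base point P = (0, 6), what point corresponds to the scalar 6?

Repeated addition: build up to 6P.
2P: tangent at (0, 6): λ = (3·0² + 9)/(2·6) ≡ 9/1. 1⁻¹ ≡ 1 (mod 11), so λ ≡ 9·1 ≡ 9.
  x = λ² - 0 - 0 = 81 - 0 ≡ 4; y = λ·(0 - 4) - 6 ≡ 2. → (4, 2)
3P: (4, 2) + (0, 6). λ = (6 - 2)/(0 - 4) ≡ 4/7 mod 11. 7⁻¹ ≡ 8 (mod 11), so λ ≡ 10.
  x = λ² - 4 - 0 = 100 - 4 ≡ 8; y = λ·(4 - 8) - 2 ≡ 2. → (8, 2)
4P: (8, 2) + (0, 6). λ = (6 - 2)/(0 - 8) ≡ 4/3 mod 11. 3⁻¹ ≡ 4 (mod 11), so λ ≡ 5.
  x = λ² - 8 - 0 = 25 - 8 ≡ 6; y = λ·(8 - 6) - 2 ≡ 8. → (6, 8)
5P: (6, 8) + (0, 6). λ = (6 - 8)/(0 - 6) ≡ 9/5 mod 11. 5⁻¹ ≡ 9 (mod 11), so λ ≡ 4.
  x = λ² - 6 - 0 = 16 - 6 ≡ 10; y = λ·(6 - 10) - 8 ≡ 9. → (10, 9)
6P: (10, 9) + (0, 6). λ = (6 - 9)/(0 - 10) ≡ 8/1 mod 11. 1⁻¹ ≡ 1 (mod 11), so λ ≡ 8.
  x = λ² - 10 - 0 = 64 - 10 ≡ 10; y = λ·(10 - 10) - 9 ≡ 2. → (10, 2)

(10, 2)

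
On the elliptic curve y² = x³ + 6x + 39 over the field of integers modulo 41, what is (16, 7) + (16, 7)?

tangent at (16, 7): λ = (3·16² + 6)/(2·7) ≡ 36/14. 14⁻¹ ≡ 3 (mod 41) since 14·3 = 42 ≡ 1, so λ ≡ 36·3 ≡ 26.
  x = λ² - 16 - 16 = 676 - 32 ≡ 29; y = λ·(16 - 29) - 7 ≡ 24. → (29, 24)

(29, 24)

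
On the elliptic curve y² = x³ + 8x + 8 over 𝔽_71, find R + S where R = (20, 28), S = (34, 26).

(20, 28) + (34, 26). λ = (26 - 28)/(34 - 20) ≡ 69/14 mod 71. 14⁻¹ ≡ 66 (mod 71), so λ ≡ 10.
  x = λ² - 20 - 34 = 100 - 54 ≡ 46; y = λ·(20 - 46) - 28 ≡ 67. → (46, 67)

(46, 67)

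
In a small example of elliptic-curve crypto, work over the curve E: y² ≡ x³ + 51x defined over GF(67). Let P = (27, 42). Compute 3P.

(30, 16)

Repeated addition: build up to 3P.
2P: tangent at (27, 42): λ = (3·27² + 51)/(2·42) ≡ 27/17. 17⁻¹ ≡ 4 (mod 67) since 17·4 = 68 ≡ 1, so λ ≡ 27·4 ≡ 41.
  x = λ² - 27 - 27 = 1681 - 54 ≡ 19; y = λ·(27 - 19) - 42 ≡ 18. → (19, 18)
3P: (19, 18) + (27, 42). λ = (42 - 18)/(27 - 19) ≡ 24/8 mod 67. 8⁻¹ ≡ 42 (mod 67) since 8·42 = 336 ≡ 1, so λ ≡ 3.
  x = λ² - 19 - 27 = 9 - 46 ≡ 30; y = λ·(19 - 30) - 18 ≡ 16. → (30, 16)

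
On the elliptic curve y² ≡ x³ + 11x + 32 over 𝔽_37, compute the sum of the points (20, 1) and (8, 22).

(19, 25)

(20, 1) + (8, 22). λ = (22 - 1)/(8 - 20) ≡ 21/25 mod 37. 25⁻¹ ≡ 3 (mod 37) since 25·3 = 75 ≡ 1, so λ ≡ 26.
  x = λ² - 20 - 8 = 676 - 28 ≡ 19; y = λ·(20 - 19) - 1 ≡ 25. → (19, 25)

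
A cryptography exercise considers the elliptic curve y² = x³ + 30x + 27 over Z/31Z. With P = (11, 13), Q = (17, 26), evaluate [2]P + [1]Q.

First 2P:
Repeated addition: build up to 2P.
2P: tangent at (11, 13): λ = (3·11² + 30)/(2·13) ≡ 21/26. 26⁻¹ ≡ 6 (mod 31), so λ ≡ 21·6 ≡ 2.
  x = λ² - 11 - 11 = 4 - 22 ≡ 13; y = λ·(11 - 13) - 13 ≡ 14. → (13, 14)
2P = (13, 14).
Finally 2P + Q:
(13, 14) + (17, 26). λ = (26 - 14)/(17 - 13) ≡ 12/4 mod 31. 4⁻¹ ≡ 8 (mod 31) since 4·8 = 32 ≡ 1, so λ ≡ 3.
  x = λ² - 13 - 17 = 9 - 30 ≡ 10; y = λ·(13 - 10) - 14 ≡ 26. → (10, 26)

(10, 26)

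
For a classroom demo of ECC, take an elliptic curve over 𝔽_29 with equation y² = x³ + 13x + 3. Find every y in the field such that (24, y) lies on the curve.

x³ + 13x + 3 = 14139 ≡ 16 (mod 29).
Square roots of 16 mod 29: 4 and 25 (since 4² = 16 ≡ 16).

4, 25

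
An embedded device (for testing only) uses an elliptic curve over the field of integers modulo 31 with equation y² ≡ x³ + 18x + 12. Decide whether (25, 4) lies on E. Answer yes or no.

y² = 4² ≡ 16; x³ + 18x + 12 = 16087 ≡ 29 (mod 31). 16 ≠ 29.

no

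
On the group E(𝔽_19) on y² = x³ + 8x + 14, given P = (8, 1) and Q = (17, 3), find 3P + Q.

First 3P:
Repeated addition: build up to 3P.
2P: tangent at (8, 1): λ = (3·8² + 8)/(2·1) ≡ 10/2. 2⁻¹ ≡ 10 (mod 19) since 2·10 = 20 ≡ 1, so λ ≡ 10·10 ≡ 5.
  x = λ² - 8 - 8 = 25 - 16 ≡ 9; y = λ·(8 - 9) - 1 ≡ 13. → (9, 13)
3P: (9, 13) + (8, 1). λ = (1 - 13)/(8 - 9) ≡ 7/18 mod 19. 18⁻¹ ≡ 18 (mod 19), so λ ≡ 12.
  x = λ² - 9 - 8 = 144 - 17 ≡ 13; y = λ·(9 - 13) - 13 ≡ 15. → (13, 15)
3P = (13, 15).
Finally 3P + Q:
(13, 15) + (17, 3). λ = (3 - 15)/(17 - 13) ≡ 7/4 mod 19. 4⁻¹ ≡ 5 (mod 19), so λ ≡ 16.
  x = λ² - 13 - 17 = 256 - 30 ≡ 17; y = λ·(13 - 17) - 15 ≡ 16. → (17, 16)

(17, 16)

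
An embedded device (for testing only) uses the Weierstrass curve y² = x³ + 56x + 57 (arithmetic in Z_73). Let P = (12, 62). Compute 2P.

(24, 25)

tangent at (12, 62): λ = (3·12² + 56)/(2·62) ≡ 50/51. 51⁻¹ ≡ 63 (mod 73), so λ ≡ 50·63 ≡ 11.
  x = λ² - 12 - 12 = 121 - 24 ≡ 24; y = λ·(12 - 24) - 62 ≡ 25. → (24, 25)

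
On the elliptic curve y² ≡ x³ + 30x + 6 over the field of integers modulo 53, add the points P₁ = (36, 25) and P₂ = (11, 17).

(5, 4)

(36, 25) + (11, 17). λ = (17 - 25)/(11 - 36) ≡ 45/28 mod 53. 28⁻¹ ≡ 36 (mod 53) since 28·36 = 1008 ≡ 1, so λ ≡ 30.
  x = λ² - 36 - 11 = 900 - 47 ≡ 5; y = λ·(36 - 5) - 25 ≡ 4. → (5, 4)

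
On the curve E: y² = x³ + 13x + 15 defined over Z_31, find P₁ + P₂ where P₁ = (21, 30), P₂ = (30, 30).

(21, 30) + (30, 30). λ = (30 - 30)/(30 - 21) ≡ 0/9 mod 31. 9⁻¹ ≡ 7 (mod 31) since 9·7 = 63 ≡ 1, so λ ≡ 0.
  x = λ² - 21 - 30 = 0 - 51 ≡ 11; y = λ·(21 - 11) - 30 ≡ 1. → (11, 1)

(11, 1)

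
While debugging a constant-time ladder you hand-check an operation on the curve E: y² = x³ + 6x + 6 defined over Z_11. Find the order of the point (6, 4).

2P: tangent at (6, 4): λ = (3·6² + 6)/(2·4) ≡ 4/8. 8⁻¹ ≡ 7 (mod 11), so λ ≡ 4·7 ≡ 6.
  x = λ² - 6 - 6 = 36 - 12 ≡ 2; y = λ·(6 - 2) - 4 ≡ 9. → (2, 9)
3P: (2, 9) + (6, 4). λ = (4 - 9)/(6 - 2) ≡ 6/4 mod 11. 4⁻¹ ≡ 3 (mod 11), so λ ≡ 7.
  x = λ² - 2 - 6 = 49 - 8 ≡ 8; y = λ·(2 - 8) - 9 ≡ 4. → (8, 4)
4P: (8, 4) + (6, 4). λ = (4 - 4)/(6 - 8) ≡ 0/9 mod 11. 9⁻¹ ≡ 5 (mod 11), so λ ≡ 0.
  x = λ² - 8 - 6 = 0 - 14 ≡ 8; y = λ·(8 - 8) - 4 ≡ 7. → (8, 7)
5P: (8, 7) + (6, 4). λ = (4 - 7)/(6 - 8) ≡ 8/9 mod 11. 9⁻¹ ≡ 5 (mod 11), so λ ≡ 7.
  x = λ² - 8 - 6 = 49 - 14 ≡ 2; y = λ·(8 - 2) - 7 ≡ 2. → (2, 2)
6P: (2, 2) + (6, 4). λ = (4 - 2)/(6 - 2) ≡ 2/4 mod 11. 4⁻¹ ≡ 3 (mod 11), so λ ≡ 6.
  x = λ² - 2 - 6 = 36 - 8 ≡ 6; y = λ·(2 - 6) - 2 ≡ 7. → (6, 7)
7P: (6, 7) + (6, 4): same x and y₁ ≡ -y₂, so the sum is 𝒪.
7P = 𝒪, so the order is 7.

7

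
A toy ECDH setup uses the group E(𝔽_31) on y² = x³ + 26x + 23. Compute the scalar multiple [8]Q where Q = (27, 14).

(3, 29)

Double-and-add on 8 = (1000)₂. Start with Q = (27, 14) for the leading 1-bit.
double: tangent at (27, 14): λ = (3·27² + 26)/(2·14) ≡ 12/28. 28⁻¹ ≡ 10 (mod 31), so λ ≡ 12·10 ≡ 27.
  x = λ² - 27 - 27 = 729 - 54 ≡ 24; y = λ·(27 - 24) - 14 ≡ 5. → (24, 5)
double: tangent at (24, 5): λ = (3·24² + 26)/(2·5) ≡ 18/10. 10⁻¹ ≡ 28 (mod 31), so λ ≡ 18·28 ≡ 8.
  x = λ² - 24 - 24 = 64 - 48 ≡ 16; y = λ·(24 - 16) - 5 ≡ 28. → (16, 28)
double: tangent at (16, 28): λ = (3·16² + 26)/(2·28) ≡ 19/25. 25⁻¹ ≡ 5 (mod 31), so λ ≡ 19·5 ≡ 2.
  x = λ² - 16 - 16 = 4 - 32 ≡ 3; y = λ·(16 - 3) - 28 ≡ 29. → (3, 29)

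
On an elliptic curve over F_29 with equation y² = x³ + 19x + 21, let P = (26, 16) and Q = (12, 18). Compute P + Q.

(26, 16) + (12, 18). λ = (18 - 16)/(12 - 26) ≡ 2/15 mod 29. 15⁻¹ ≡ 2 (mod 29) since 15·2 = 30 ≡ 1, so λ ≡ 4.
  x = λ² - 26 - 12 = 16 - 38 ≡ 7; y = λ·(26 - 7) - 16 ≡ 2. → (7, 2)

(7, 2)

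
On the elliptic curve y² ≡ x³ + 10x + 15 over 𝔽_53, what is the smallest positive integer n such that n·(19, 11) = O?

2P: tangent at (19, 11): λ = (3·19² + 10)/(2·11) ≡ 33/22. 22⁻¹ ≡ 41 (mod 53) since 22·41 = 902 ≡ 1, so λ ≡ 33·41 ≡ 28.
  x = λ² - 19 - 19 = 784 - 38 ≡ 4; y = λ·(19 - 4) - 11 ≡ 38. → (4, 38)
3P: (4, 38) + (19, 11). λ = (11 - 38)/(19 - 4) ≡ 26/15 mod 53. 15⁻¹ ≡ 46 (mod 53), so λ ≡ 30.
  x = λ² - 4 - 19 = 900 - 23 ≡ 29; y = λ·(4 - 29) - 38 ≡ 7. → (29, 7)
4P: (29, 7) + (19, 11). λ = (11 - 7)/(19 - 29) ≡ 4/43 mod 53. 43⁻¹ ≡ 37 (mod 53), so λ ≡ 42.
  x = λ² - 29 - 19 = 1764 - 48 ≡ 20; y = λ·(29 - 20) - 7 ≡ 0. → (20, 0)
5P: (20, 0) + (19, 11). λ = (11 - 0)/(19 - 20) ≡ 11/52 mod 53. 52⁻¹ ≡ 52 (mod 53), so λ ≡ 42.
  x = λ² - 20 - 19 = 1764 - 39 ≡ 29; y = λ·(20 - 29) - 0 ≡ 46. → (29, 46)
6P: (29, 46) + (19, 11). λ = (11 - 46)/(19 - 29) ≡ 18/43 mod 53. 43⁻¹ ≡ 37 (mod 53) since 43·37 = 1591 ≡ 1, so λ ≡ 30.
  x = λ² - 29 - 19 = 900 - 48 ≡ 4; y = λ·(29 - 4) - 46 ≡ 15. → (4, 15)
7P: (4, 15) + (19, 11). λ = (11 - 15)/(19 - 4) ≡ 49/15 mod 53. 15⁻¹ ≡ 46 (mod 53) since 15·46 = 690 ≡ 1, so λ ≡ 28.
  x = λ² - 4 - 19 = 784 - 23 ≡ 19; y = λ·(4 - 19) - 15 ≡ 42. → (19, 42)
8P: (19, 42) + (19, 11): same x and y₁ ≡ -y₂, so the sum is O.
8P = O, so the order is 8.

8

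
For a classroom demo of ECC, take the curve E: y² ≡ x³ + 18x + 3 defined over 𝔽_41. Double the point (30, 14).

(18, 38)

tangent at (30, 14): λ = (3·30² + 18)/(2·14) ≡ 12/28. 28⁻¹ ≡ 22 (mod 41), so λ ≡ 12·22 ≡ 18.
  x = λ² - 30 - 30 = 324 - 60 ≡ 18; y = λ·(30 - 18) - 14 ≡ 38. → (18, 38)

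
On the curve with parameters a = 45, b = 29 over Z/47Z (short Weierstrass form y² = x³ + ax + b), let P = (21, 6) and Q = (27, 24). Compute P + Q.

(21, 6) + (27, 24). λ = (24 - 6)/(27 - 21) ≡ 18/6 mod 47. 6⁻¹ ≡ 8 (mod 47), so λ ≡ 3.
  x = λ² - 21 - 27 = 9 - 48 ≡ 8; y = λ·(21 - 8) - 6 ≡ 33. → (8, 33)

(8, 33)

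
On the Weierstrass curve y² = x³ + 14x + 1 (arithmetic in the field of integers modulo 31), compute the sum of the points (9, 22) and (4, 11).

(9, 22) + (4, 11). λ = (11 - 22)/(4 - 9) ≡ 20/26 mod 31. 26⁻¹ ≡ 6 (mod 31) since 26·6 = 156 ≡ 1, so λ ≡ 27.
  x = λ² - 9 - 4 = 729 - 13 ≡ 3; y = λ·(9 - 3) - 22 ≡ 16. → (3, 16)

(3, 16)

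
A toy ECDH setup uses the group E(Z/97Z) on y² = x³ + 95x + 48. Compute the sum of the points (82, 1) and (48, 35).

(65, 79)

(82, 1) + (48, 35). λ = (35 - 1)/(48 - 82) ≡ 34/63 mod 97. 63⁻¹ ≡ 77 (mod 97), so λ ≡ 96.
  x = λ² - 82 - 48 = 9216 - 130 ≡ 65; y = λ·(82 - 65) - 1 ≡ 79. → (65, 79)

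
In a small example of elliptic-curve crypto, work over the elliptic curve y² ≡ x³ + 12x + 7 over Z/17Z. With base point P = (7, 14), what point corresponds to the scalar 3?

(7, 3)

Repeated addition: build up to 3P.
2P: tangent at (7, 14): λ = (3·7² + 12)/(2·14) ≡ 6/11. 11⁻¹ ≡ 14 (mod 17) since 11·14 = 154 ≡ 1, so λ ≡ 6·14 ≡ 16.
  x = λ² - 7 - 7 = 256 - 14 ≡ 4; y = λ·(7 - 4) - 14 ≡ 0. → (4, 0)
3P: (4, 0) + (7, 14). λ = (14 - 0)/(7 - 4) ≡ 14/3 mod 17. 3⁻¹ ≡ 6 (mod 17) since 3·6 = 18 ≡ 1, so λ ≡ 16.
  x = λ² - 4 - 7 = 256 - 11 ≡ 7; y = λ·(4 - 7) - 0 ≡ 3. → (7, 3)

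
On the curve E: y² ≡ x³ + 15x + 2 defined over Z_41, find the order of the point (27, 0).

2P: (27, 0) + (27, 0): same x and y₁ ≡ -y₂, so the sum is O.
2P = O, so the order is 2.

2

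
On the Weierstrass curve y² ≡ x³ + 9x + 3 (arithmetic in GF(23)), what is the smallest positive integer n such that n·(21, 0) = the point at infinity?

2

2P: (21, 0) + (21, 0): same x and y₁ ≡ -y₂, so the sum is the point at infinity.
2P = the point at infinity, so the order is 2.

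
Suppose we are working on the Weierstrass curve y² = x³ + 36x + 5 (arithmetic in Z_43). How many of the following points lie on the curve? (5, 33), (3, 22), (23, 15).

1

(5, 33): 33² ≡ 14, rhs ≡ 9 → off.
(3, 22): 22² ≡ 11, rhs ≡ 11 → on.
(23, 15): 15² ≡ 10, rhs ≡ 14 → off.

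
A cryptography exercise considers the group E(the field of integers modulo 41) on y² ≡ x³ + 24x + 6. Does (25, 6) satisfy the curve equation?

yes

y² = 6² ≡ 36; x³ + 24x + 6 = 16231 ≡ 36 (mod 41). 36 = 36.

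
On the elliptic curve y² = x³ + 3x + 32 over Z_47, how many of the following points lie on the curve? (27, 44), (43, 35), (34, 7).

2

(27, 44): 44² ≡ 9, rhs ≡ 9 → on.
(43, 35): 35² ≡ 3, rhs ≡ 3 → on.
(34, 7): 7² ≡ 2, rhs ≡ 5 → off.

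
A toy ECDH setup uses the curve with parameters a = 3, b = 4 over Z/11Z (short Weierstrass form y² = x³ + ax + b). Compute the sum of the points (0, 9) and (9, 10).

(5, 10)

(0, 9) + (9, 10). λ = (10 - 9)/(9 - 0) ≡ 1/9 mod 11. 9⁻¹ ≡ 5 (mod 11), so λ ≡ 5.
  x = λ² - 0 - 9 = 25 - 9 ≡ 5; y = λ·(0 - 5) - 9 ≡ 10. → (5, 10)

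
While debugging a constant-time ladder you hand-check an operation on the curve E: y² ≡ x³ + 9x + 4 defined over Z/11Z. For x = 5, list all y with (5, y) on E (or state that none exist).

3, 8

x³ + 9x + 4 = 174 ≡ 9 (mod 11).
Square roots of 9 mod 11: 3 and 8 (since 3² = 9 ≡ 9).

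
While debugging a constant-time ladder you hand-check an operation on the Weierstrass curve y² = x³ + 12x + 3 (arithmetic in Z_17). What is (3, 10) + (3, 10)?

tangent at (3, 10): λ = (3·3² + 12)/(2·10) ≡ 5/3. 3⁻¹ ≡ 6 (mod 17), so λ ≡ 5·6 ≡ 13.
  x = λ² - 3 - 3 = 169 - 6 ≡ 10; y = λ·(3 - 10) - 10 ≡ 1. → (10, 1)

(10, 1)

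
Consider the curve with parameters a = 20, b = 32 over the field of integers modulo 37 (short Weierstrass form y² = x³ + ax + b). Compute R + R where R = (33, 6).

(36, 14)

tangent at (33, 6): λ = (3·33² + 20)/(2·6) ≡ 31/12. 12⁻¹ ≡ 34 (mod 37), so λ ≡ 31·34 ≡ 18.
  x = λ² - 33 - 33 = 324 - 66 ≡ 36; y = λ·(33 - 36) - 6 ≡ 14. → (36, 14)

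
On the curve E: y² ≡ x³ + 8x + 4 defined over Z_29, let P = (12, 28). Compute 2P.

(4, 10)

tangent at (12, 28): λ = (3·12² + 8)/(2·28) ≡ 5/27. 27⁻¹ ≡ 14 (mod 29), so λ ≡ 5·14 ≡ 12.
  x = λ² - 12 - 12 = 144 - 24 ≡ 4; y = λ·(12 - 4) - 28 ≡ 10. → (4, 10)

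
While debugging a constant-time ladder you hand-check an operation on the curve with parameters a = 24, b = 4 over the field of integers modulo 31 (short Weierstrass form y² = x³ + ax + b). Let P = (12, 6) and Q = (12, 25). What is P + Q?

O

The two points share x = 12 and their y-coordinates satisfy 6 + 25 ≡ 0 (mod 31), so they are inverses. Their sum is 𝒪.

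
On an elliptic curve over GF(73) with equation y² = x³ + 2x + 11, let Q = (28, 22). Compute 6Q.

(5, 0)

Repeated addition: build up to 6Q.
2Q: tangent at (28, 22): λ = (3·28² + 2)/(2·22) ≡ 18/44. 44⁻¹ ≡ 5 (mod 73) since 44·5 = 220 ≡ 1, so λ ≡ 18·5 ≡ 17.
  x = λ² - 28 - 28 = 289 - 56 ≡ 14; y = λ·(28 - 14) - 22 ≡ 70. → (14, 70)
3Q: (14, 70) + (28, 22). λ = (22 - 70)/(28 - 14) ≡ 25/14 mod 73. 14⁻¹ ≡ 47 (mod 73), so λ ≡ 7.
  x = λ² - 14 - 28 = 49 - 42 ≡ 7; y = λ·(14 - 7) - 70 ≡ 52. → (7, 52)
4Q: (7, 52) + (28, 22). λ = (22 - 52)/(28 - 7) ≡ 43/21 mod 73. 21⁻¹ ≡ 7 (mod 73), so λ ≡ 9.
  x = λ² - 7 - 28 = 81 - 35 ≡ 46; y = λ·(7 - 46) - 52 ≡ 35. → (46, 35)
5Q: (46, 35) + (28, 22). λ = (22 - 35)/(28 - 46) ≡ 60/55 mod 73. 55⁻¹ ≡ 4 (mod 73), so λ ≡ 21.
  x = λ² - 46 - 28 = 441 - 74 ≡ 2; y = λ·(46 - 2) - 35 ≡ 13. → (2, 13)
6Q: (2, 13) + (28, 22). λ = (22 - 13)/(28 - 2) ≡ 9/26 mod 73. 26⁻¹ ≡ 59 (mod 73), so λ ≡ 20.
  x = λ² - 2 - 28 = 400 - 30 ≡ 5; y = λ·(2 - 5) - 13 ≡ 0. → (5, 0)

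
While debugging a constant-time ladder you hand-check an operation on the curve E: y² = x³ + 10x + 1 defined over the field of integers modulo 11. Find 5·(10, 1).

O

Write Q = (10, 1).
Repeated addition: build up to 5Q.
2Q: tangent at (10, 1): λ = (3·10² + 10)/(2·1) ≡ 2/2. 2⁻¹ ≡ 6 (mod 11), so λ ≡ 2·6 ≡ 1.
  x = λ² - 10 - 10 = 1 - 20 ≡ 3; y = λ·(10 - 3) - 1 ≡ 6. → (3, 6)
3Q: (3, 6) + (10, 1). λ = (1 - 6)/(10 - 3) ≡ 6/7 mod 11. 7⁻¹ ≡ 8 (mod 11) since 7·8 = 56 ≡ 1, so λ ≡ 4.
  x = λ² - 3 - 10 = 16 - 13 ≡ 3; y = λ·(3 - 3) - 6 ≡ 5. → (3, 5)
4Q: (3, 5) + (10, 1). λ = (1 - 5)/(10 - 3) ≡ 7/7 mod 11. 7⁻¹ ≡ 8 (mod 11), so λ ≡ 1.
  x = λ² - 3 - 10 = 1 - 13 ≡ 10; y = λ·(3 - 10) - 5 ≡ 10. → (10, 10)
5Q: (10, 10) + (10, 1): same x and y₁ ≡ -y₂, so the sum is O.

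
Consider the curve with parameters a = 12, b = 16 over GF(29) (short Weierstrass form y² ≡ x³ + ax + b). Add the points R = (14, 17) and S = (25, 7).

(10, 11)

(14, 17) + (25, 7). λ = (7 - 17)/(25 - 14) ≡ 19/11 mod 29. 11⁻¹ ≡ 8 (mod 29), so λ ≡ 7.
  x = λ² - 14 - 25 = 49 - 39 ≡ 10; y = λ·(14 - 10) - 17 ≡ 11. → (10, 11)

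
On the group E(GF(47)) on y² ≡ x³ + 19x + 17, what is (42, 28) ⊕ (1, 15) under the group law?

(42, 28) + (1, 15). λ = (15 - 28)/(1 - 42) ≡ 34/6 mod 47. 6⁻¹ ≡ 8 (mod 47) since 6·8 = 48 ≡ 1, so λ ≡ 37.
  x = λ² - 42 - 1 = 1369 - 43 ≡ 10; y = λ·(42 - 10) - 28 ≡ 28. → (10, 28)

(10, 28)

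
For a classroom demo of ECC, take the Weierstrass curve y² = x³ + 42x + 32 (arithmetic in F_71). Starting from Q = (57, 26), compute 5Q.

(5, 15)

Repeated addition: build up to 5Q.
2Q: tangent at (57, 26): λ = (3·57² + 42)/(2·26) ≡ 62/52. 52⁻¹ ≡ 56 (mod 71), so λ ≡ 62·56 ≡ 64.
  x = λ² - 57 - 57 = 4096 - 114 ≡ 6; y = λ·(57 - 6) - 26 ≡ 43. → (6, 43)
3Q: (6, 43) + (57, 26). λ = (26 - 43)/(57 - 6) ≡ 54/51 mod 71. 51⁻¹ ≡ 39 (mod 71), so λ ≡ 47.
  x = λ² - 6 - 57 = 2209 - 63 ≡ 16; y = λ·(6 - 16) - 43 ≡ 55. → (16, 55)
4Q: (16, 55) + (57, 26). λ = (26 - 55)/(57 - 16) ≡ 42/41 mod 71. 41⁻¹ ≡ 26 (mod 71), so λ ≡ 27.
  x = λ² - 16 - 57 = 729 - 73 ≡ 17; y = λ·(16 - 17) - 55 ≡ 60. → (17, 60)
5Q: (17, 60) + (57, 26). λ = (26 - 60)/(57 - 17) ≡ 37/40 mod 71. 40⁻¹ ≡ 16 (mod 71), so λ ≡ 24.
  x = λ² - 17 - 57 = 576 - 74 ≡ 5; y = λ·(17 - 5) - 60 ≡ 15. → (5, 15)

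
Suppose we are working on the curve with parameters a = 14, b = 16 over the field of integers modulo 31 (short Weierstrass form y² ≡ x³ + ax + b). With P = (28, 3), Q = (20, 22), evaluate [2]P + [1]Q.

First 2P:
Repeated addition: build up to 2P.
2P: tangent at (28, 3): λ = (3·28² + 14)/(2·3) ≡ 10/6. 6⁻¹ ≡ 26 (mod 31), so λ ≡ 10·26 ≡ 12.
  x = λ² - 28 - 28 = 144 - 56 ≡ 26; y = λ·(28 - 26) - 3 ≡ 21. → (26, 21)
2P = (26, 21).
Finally 2P + Q:
(26, 21) + (20, 22). λ = (22 - 21)/(20 - 26) ≡ 1/25 mod 31. 25⁻¹ ≡ 5 (mod 31), so λ ≡ 5.
  x = λ² - 26 - 20 = 25 - 46 ≡ 10; y = λ·(26 - 10) - 21 ≡ 28. → (10, 28)

(10, 28)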